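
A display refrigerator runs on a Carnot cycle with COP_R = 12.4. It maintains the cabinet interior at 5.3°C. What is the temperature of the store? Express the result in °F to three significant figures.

COP_R = T_C/(T_H − T_C) gives T_H − T_C = T_C/COP.
With T_C = 278.45 K, T_H = 278.45 × (1 + 1/12.4) = 300.91 K.
Converting, 300.91 K = 81.96°F.

82.0 °F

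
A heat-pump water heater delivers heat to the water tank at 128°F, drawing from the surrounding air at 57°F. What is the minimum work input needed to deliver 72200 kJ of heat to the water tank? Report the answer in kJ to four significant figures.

In absolute terms T_C = 287.04 K and T_H = 326.48 K, so ΔT = 39.44 K.
The reversible limit is COP_HP = T_H/ΔT = 8.277, so W_min = Q_H/COP = Q_H·ΔT/T_H.
W_min = 72200 × 39.44/326.48 = 8723 kJ.

8723 kJ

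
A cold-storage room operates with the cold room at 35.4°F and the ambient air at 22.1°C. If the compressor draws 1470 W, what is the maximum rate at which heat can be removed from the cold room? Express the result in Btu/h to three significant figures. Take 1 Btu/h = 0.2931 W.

In absolute terms T_C = 275.04 K and T_H = 295.25 K, so ΔT = 20.21 K.
COP_Carnot = T_C/ΔT = 275.04/20.21 = 13.61.
Q̇_max = COP_Carnot × Ẇ = 13.61 × 1470 W = 20000 W = 68250 Btu/h.

68300 Btu/h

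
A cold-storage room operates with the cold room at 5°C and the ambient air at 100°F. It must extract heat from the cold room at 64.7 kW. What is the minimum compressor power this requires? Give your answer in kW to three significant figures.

7.62 kW

In absolute terms T_C = 278.15 K and T_H = 310.93 K, so ΔT = 32.78 K.
COP_Carnot = T_C/ΔT = 278.15/32.78 = 8.486.
Ẇ_min = Q̇/COP_Carnot = 64.70/8.486 = 7.624 kW.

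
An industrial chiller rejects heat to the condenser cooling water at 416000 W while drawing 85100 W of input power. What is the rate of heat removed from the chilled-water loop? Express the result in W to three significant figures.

331000 W

For a cyclic device the first law requires Q̇_H = Q̇_C + Ẇ.
Q̇_C = Q̇_H − Ẇ = 330900 W.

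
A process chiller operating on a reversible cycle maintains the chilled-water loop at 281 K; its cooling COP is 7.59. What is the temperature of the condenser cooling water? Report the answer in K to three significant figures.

COP_R = T_C/(T_H − T_C) gives T_H − T_C = T_C/COP.
With T_C = 281.00 K, T_H = 281.00 × (1 + 1/7.59) = 318.02 K.

318 K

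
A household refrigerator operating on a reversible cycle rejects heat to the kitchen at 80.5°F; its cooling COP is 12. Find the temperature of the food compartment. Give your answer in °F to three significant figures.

For a Carnot refrigerator COP_R = T_C/(T_H − T_C), so T_C = COP·T_H/(1 + COP).
With T_H = 300.09 K, T_C = 12 × 300.09/13.00 = 277.01 K.
Converting, 277.01 K = 38.95°F.

38.9 °F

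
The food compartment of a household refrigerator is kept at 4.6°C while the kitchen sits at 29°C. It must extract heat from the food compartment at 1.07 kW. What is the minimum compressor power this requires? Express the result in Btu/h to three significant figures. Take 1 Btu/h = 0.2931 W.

321 Btu/h

In absolute terms T_C = 277.75 K and T_H = 302.15 K, so ΔT = 24.40 K.
COP_Carnot = T_C/ΔT = 277.75/24.40 = 11.38.
Ẇ_min = Q̇/COP_Carnot = 1.070/11.38 = 0.09400 kW = 320.7 Btu/h.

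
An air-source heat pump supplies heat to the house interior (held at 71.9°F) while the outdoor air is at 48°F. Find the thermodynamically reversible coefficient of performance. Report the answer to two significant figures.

In absolute terms T_C = 282.04 K and T_H = 295.32 K, so ΔT = 13.28 K.
For a reversible cycle, COP_Carnot = T_H/ΔT = 295.32/13.28 = 22.24.

22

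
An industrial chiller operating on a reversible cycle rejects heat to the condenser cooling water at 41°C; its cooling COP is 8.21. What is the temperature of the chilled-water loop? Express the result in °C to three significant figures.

6.89 °C

For a Carnot refrigerator COP_R = T_C/(T_H − T_C), so T_C = COP·T_H/(1 + COP).
With T_H = 314.15 K, T_C = 8.21 × 314.15/9.210 = 280.04 K.
Converting, 280.04 K = 6.89°C.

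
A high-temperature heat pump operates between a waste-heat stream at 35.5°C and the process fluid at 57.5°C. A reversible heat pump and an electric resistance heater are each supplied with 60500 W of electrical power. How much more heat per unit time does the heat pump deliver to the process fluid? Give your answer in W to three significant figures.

In absolute terms T_C = 308.65 K and T_H = 330.65 K, so ΔT = 22.00 K.
COP_Carnot = T_H/ΔT = 330.65/22.00 = 15.03.
The heat pump delivers Q̇_H = COP × Ẇ = 909300 W; the resistance heater delivers Ẇ = 60500 W.
Extra = (COP − 1)·Ẇ = 848800 W.

849000 W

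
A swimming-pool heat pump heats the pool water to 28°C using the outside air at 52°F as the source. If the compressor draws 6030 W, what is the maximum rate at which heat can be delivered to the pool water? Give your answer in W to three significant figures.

108000 W

In absolute terms T_C = 284.26 K and T_H = 301.15 K, so ΔT = 16.89 K.
COP_Carnot = T_H/ΔT = 301.15/16.89 = 17.83.
Q̇_max = COP_Carnot × Ẇ = 17.83 × 6030 W = 107500 W.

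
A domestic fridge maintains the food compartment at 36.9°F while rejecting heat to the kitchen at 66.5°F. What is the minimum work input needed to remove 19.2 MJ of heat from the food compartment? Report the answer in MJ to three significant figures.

In absolute terms T_C = 275.87 K and T_H = 292.32 K, so ΔT = 16.44 K.
The reversible limit is COP_R = T_C/ΔT = 16.78, so W_min = Q_C/COP = Q_C·ΔT/T_C.
W_min = 19.20 × 16.44/275.87 = 1.144 MJ.

1.14 MJ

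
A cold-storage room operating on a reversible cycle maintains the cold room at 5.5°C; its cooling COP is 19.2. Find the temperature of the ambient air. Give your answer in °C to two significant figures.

20 °C

COP_R = T_C/(T_H − T_C) gives T_H − T_C = T_C/COP.
With T_C = 278.65 K, T_H = 278.65 × (1 + 1/19.2) = 293.16 K.
Converting, 293.16 K = 20.01°C.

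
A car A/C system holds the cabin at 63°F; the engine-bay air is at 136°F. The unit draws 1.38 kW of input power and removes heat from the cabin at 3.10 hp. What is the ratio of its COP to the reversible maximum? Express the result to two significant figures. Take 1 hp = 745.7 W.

0.23

Converting, Q̇_C = 3.100 hp = 2.312 kW, so COP_actual = Q̇_C/Ẇ = 2.312/1.380 = 1.675.
In absolute terms T_C = 290.37 K and T_H = 330.93 K, so ΔT = 40.56 K.
COP_Carnot = T_C/ΔT = 290.37/40.56 = 7.160.
η_II = COP_actual/COP_Carnot = 1.675/7.160 = 0.2340.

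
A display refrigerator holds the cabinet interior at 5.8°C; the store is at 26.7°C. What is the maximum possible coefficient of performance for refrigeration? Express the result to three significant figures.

In absolute terms T_C = 278.95 K and T_H = 299.85 K, so ΔT = 20.90 K.
For a reversible cycle, COP_Carnot = T_C/ΔT = 278.95/20.90 = 13.35.

13.3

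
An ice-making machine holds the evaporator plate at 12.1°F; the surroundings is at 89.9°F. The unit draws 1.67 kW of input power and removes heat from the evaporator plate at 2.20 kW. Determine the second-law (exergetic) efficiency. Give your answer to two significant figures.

0.22

COP_actual = Q̇_C/Ẇ = 2.200/1.670 = 1.317.
In absolute terms T_C = 262.09 K and T_H = 305.32 K, so ΔT = 43.22 K.
COP_Carnot = T_C/ΔT = 262.09/43.22 = 6.064.
η_II = COP_actual/COP_Carnot = 1.317/6.064 = 0.2172.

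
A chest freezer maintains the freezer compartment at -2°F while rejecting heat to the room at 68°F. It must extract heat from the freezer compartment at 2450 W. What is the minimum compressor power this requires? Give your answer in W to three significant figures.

In absolute terms T_C = 254.26 K and T_H = 293.15 K, so ΔT = 38.89 K.
COP_Carnot = T_C/ΔT = 254.26/38.89 = 6.538.
Ẇ_min = Q̇/COP_Carnot = 2450/6.538 = 374.7 W.

375 W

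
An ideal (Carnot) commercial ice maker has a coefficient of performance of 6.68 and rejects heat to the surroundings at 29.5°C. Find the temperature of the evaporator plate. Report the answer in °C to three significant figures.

For a Carnot refrigerator COP_R = T_C/(T_H − T_C), so T_C = COP·T_H/(1 + COP).
With T_H = 302.65 K, T_C = 6.68 × 302.65/7.680 = 263.24 K.
Converting, 263.24 K = -9.91°C.

-9.91 °C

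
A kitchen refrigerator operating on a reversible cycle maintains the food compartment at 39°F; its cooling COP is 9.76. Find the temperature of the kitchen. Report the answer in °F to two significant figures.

COP_R = T_C/(T_H − T_C) gives T_H − T_C = T_C/COP.
With T_C = 277.04 K, T_H = 277.04 × (1 + 1/9.76) = 305.42 K.
Converting, 305.42 K = 90.09°F.

90 °F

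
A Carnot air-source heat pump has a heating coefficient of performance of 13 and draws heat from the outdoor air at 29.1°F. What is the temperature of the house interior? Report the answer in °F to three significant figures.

69.8 °F

COP_HP = T_H/(T_H − T_C) rearranges to T_H = COP·T_C/(COP − 1).
With T_C = 271.54 K, T_H = 13 × 271.54/12.00 = 294.17 K.
Converting, 294.17 K = 69.83°F.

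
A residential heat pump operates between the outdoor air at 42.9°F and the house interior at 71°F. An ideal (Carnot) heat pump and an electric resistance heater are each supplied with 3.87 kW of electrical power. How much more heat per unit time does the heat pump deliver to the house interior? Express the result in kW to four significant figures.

In absolute terms T_C = 279.21 K and T_H = 294.82 K, so ΔT = 15.61 K.
COP_Carnot = T_H/ΔT = 294.82/15.61 = 18.89.
The heat pump delivers Q̇_H = COP × Ẇ = 73.09 kW; the resistance heater delivers Ẇ = 3.870 kW.
Extra = (COP − 1)·Ẇ = 69.22 kW.

69.22 kW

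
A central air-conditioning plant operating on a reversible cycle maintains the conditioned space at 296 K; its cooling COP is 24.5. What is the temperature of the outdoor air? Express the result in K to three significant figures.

COP_R = T_C/(T_H − T_C) gives T_H − T_C = T_C/COP.
With T_C = 296.00 K, T_H = 296.00 × (1 + 1/24.5) = 308.08 K.

308 K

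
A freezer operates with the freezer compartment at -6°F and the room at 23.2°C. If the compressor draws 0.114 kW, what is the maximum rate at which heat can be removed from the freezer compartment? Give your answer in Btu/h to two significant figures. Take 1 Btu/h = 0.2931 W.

2200 Btu/h

In absolute terms T_C = 252.04 K and T_H = 296.35 K, so ΔT = 44.31 K.
COP_Carnot = T_C/ΔT = 252.04/44.31 = 5.688.
Q̇_max = COP_Carnot × Ẇ = 5.688 × 0.1140 kW = 0.6484 kW = 2212 Btu/h.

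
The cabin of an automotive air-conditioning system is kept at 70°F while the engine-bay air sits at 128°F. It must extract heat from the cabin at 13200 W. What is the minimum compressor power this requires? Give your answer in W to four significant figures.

1445 W

In absolute terms T_C = 294.26 K and T_H = 326.48 K, so ΔT = 32.22 K.
COP_Carnot = T_C/ΔT = 294.26/32.22 = 9.132.
Ẇ_min = Q̇/COP_Carnot = 13200/9.132 = 1445 W.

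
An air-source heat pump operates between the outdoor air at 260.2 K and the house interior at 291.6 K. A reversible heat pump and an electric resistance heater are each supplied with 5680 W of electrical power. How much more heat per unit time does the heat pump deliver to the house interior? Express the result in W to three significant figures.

The reservoir spacing is ΔT = 291.6 − 260.2 = 31.40 K.
COP_Carnot = T_H/ΔT = 291.60/31.40 = 9.287.
The heat pump delivers Q̇_H = COP × Ẇ = 52750 W; the resistance heater delivers Ẇ = 5680 W.
Extra = (COP − 1)·Ẇ = 47070 W.

47100 W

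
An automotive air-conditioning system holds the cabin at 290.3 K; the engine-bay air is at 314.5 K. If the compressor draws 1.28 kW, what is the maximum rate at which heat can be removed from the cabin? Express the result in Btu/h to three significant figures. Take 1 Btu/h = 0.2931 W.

The reservoir spacing is ΔT = 314.5 − 290.3 = 24.20 K.
COP_Carnot = T_C/ΔT = 290.30/24.20 = 12.00.
Q̇_max = COP_Carnot × Ẇ = 12.00 × 1.280 kW = 15.35 kW = 52390 Btu/h.

52400 Btu/h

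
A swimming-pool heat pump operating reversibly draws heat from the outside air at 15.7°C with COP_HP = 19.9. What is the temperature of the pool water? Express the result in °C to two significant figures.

31 °C

COP_HP = T_H/(T_H − T_C) rearranges to T_H = COP·T_C/(COP − 1).
With T_C = 288.85 K, T_H = 19.9 × 288.85/18.90 = 304.13 K.
Converting, 304.13 K = 30.98°C.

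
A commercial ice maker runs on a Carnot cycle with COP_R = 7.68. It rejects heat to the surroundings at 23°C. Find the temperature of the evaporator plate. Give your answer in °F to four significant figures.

For a Carnot refrigerator COP_R = T_C/(T_H − T_C), so T_C = COP·T_H/(1 + COP).
With T_H = 296.15 K, T_C = 7.68 × 296.15/8.680 = 262.03 K.
Converting, 262.03 K = 11.99°F.

11.99 °F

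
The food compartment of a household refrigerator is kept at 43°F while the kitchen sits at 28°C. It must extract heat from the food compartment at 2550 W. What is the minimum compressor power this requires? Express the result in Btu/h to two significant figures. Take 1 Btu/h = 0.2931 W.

680 Btu/h

In absolute terms T_C = 279.26 K and T_H = 301.15 K, so ΔT = 21.89 K.
COP_Carnot = T_C/ΔT = 279.26/21.89 = 12.76.
Ẇ_min = Q̇/COP_Carnot = 2550/12.76 = 199.9 W = 681.9 Btu/h.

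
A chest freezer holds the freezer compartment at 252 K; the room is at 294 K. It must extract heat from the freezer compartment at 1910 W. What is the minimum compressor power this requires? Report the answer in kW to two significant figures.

The reservoir spacing is ΔT = 294 − 252 = 42.00 K.
COP_Carnot = T_C/ΔT = 252.00/42.00 = 6.000.
Ẇ_min = Q̇/COP_Carnot = 1910/6.000 = 318.3 W = 0.3183 kW.

0.32 kW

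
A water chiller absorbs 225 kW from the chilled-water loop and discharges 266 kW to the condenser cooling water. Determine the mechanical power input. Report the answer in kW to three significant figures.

For a cyclic device the first law requires Q̇_H = Q̇_C + Ẇ.
Ẇ = Q̇_H − Q̇_C = 41.00 kW.

41.0 kW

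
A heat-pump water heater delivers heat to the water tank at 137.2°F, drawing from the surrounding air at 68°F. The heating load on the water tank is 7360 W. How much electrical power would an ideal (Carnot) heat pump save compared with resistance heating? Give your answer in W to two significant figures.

6500 W

In absolute terms T_C = 293.15 K and T_H = 331.59 K, so ΔT = 38.44 K.
COP_Carnot = T_H/ΔT = 331.59/38.44 = 8.625.
Resistance heating needs Ẇ_res = Q̇_H = 7360 W; the reversible heat pump needs only Ẇ_hp = Q̇_H/COP = 853.3 W.
Saving = 7360 − 853.3 = 6507 W.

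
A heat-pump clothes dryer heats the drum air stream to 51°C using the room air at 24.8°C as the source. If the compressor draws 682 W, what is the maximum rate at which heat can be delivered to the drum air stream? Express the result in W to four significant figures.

8438 W

In absolute terms T_C = 297.95 K and T_H = 324.15 K, so ΔT = 26.20 K.
COP_Carnot = T_H/ΔT = 324.15/26.20 = 12.37.
Q̇_max = COP_Carnot × Ẇ = 12.37 × 682.0 W = 8438 W.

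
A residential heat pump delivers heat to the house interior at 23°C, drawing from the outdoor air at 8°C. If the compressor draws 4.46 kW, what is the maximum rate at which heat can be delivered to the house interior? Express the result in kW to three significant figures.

In absolute terms T_C = 281.15 K and T_H = 296.15 K, so ΔT = 15.00 K.
COP_Carnot = T_H/ΔT = 296.15/15.00 = 19.74.
Q̇_max = COP_Carnot × Ẇ = 19.74 × 4.460 kW = 88.06 kW.

88.1 kW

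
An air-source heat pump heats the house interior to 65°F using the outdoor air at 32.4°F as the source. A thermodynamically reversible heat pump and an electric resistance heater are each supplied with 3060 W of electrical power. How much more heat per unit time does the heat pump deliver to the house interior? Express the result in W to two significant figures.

46000 W

In absolute terms T_C = 273.37 K and T_H = 291.48 K, so ΔT = 18.11 K.
COP_Carnot = T_H/ΔT = 291.48/18.11 = 16.09.
The heat pump delivers Q̇_H = COP × Ẇ = 49250 W; the resistance heater delivers Ẇ = 3060 W.
Extra = (COP − 1)·Ẇ = 46190 W.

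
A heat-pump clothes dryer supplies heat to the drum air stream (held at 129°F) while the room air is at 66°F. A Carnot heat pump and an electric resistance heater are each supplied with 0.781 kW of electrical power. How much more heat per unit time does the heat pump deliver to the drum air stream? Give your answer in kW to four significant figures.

6.517 kW

In absolute terms T_C = 292.04 K and T_H = 327.04 K, so ΔT = 35.00 K.
COP_Carnot = T_H/ΔT = 327.04/35.00 = 9.344.
The heat pump delivers Q̇_H = COP × Ẇ = 7.298 kW; the resistance heater delivers Ẇ = 0.7810 kW.
Extra = (COP − 1)·Ẇ = 6.517 kW.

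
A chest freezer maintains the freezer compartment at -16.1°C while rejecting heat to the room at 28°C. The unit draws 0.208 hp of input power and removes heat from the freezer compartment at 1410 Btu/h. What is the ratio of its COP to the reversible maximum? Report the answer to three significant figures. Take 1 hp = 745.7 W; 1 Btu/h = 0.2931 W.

0.457

Converting, Q̇_C = 1410 Btu/h = 0.5542 hp, so COP_actual = Q̇_C/Ẇ = 0.5542/0.2080 = 2.664.
In absolute terms T_C = 257.05 K and T_H = 301.15 K, so ΔT = 44.10 K.
COP_Carnot = T_C/ΔT = 257.05/44.10 = 5.829.
η_II = COP_actual/COP_Carnot = 2.664/5.829 = 0.4571.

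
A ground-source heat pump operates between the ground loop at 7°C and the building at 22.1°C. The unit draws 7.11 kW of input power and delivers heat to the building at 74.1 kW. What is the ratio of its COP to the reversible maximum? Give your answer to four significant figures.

0.5330

COP_actual = Q̇_H/Ẇ = 74.10/7.110 = 10.42.
In absolute terms T_C = 280.15 K and T_H = 295.25 K, so ΔT = 15.10 K.
COP_Carnot = T_H/ΔT = 295.25/15.10 = 19.55.
η_II = COP_actual/COP_Carnot = 10.42/19.55 = 0.5330.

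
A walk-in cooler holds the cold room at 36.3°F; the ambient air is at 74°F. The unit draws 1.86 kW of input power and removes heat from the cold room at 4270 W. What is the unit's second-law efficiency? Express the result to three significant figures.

Converting, Q̇_C = 4270 W = 4.270 kW, so COP_actual = Q̇_C/Ẇ = 4.270/1.860 = 2.296.
In absolute terms T_C = 275.54 K and T_H = 296.48 K, so ΔT = 20.94 K.
COP_Carnot = T_C/ΔT = 275.54/20.94 = 13.16.
η_II = COP_actual/COP_Carnot = 2.296/13.16 = 0.1745.

0.175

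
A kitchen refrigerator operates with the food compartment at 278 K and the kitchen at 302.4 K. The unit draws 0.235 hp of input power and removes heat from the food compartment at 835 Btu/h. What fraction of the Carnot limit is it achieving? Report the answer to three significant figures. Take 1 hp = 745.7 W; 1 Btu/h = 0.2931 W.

Converting, Q̇_C = 835.0 Btu/h = 0.3282 hp, so COP_actual = Q̇_C/Ẇ = 0.3282/0.2350 = 1.397.
The reservoir spacing is ΔT = 302.4 − 278 = 24.40 K.
COP_Carnot = T_C/ΔT = 278.00/24.40 = 11.39.
η_II = COP_actual/COP_Carnot = 1.397/11.39 = 0.1226.

0.123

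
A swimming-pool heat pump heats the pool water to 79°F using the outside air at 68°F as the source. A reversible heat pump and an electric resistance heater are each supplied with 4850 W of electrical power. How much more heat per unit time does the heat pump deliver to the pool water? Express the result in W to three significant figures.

In absolute terms T_C = 293.15 K and T_H = 299.26 K, so ΔT = 6.111 K.
COP_Carnot = T_H/ΔT = 299.26/6.111 = 48.97.
The heat pump delivers Q̇_H = COP × Ẇ = 237500 W; the resistance heater delivers Ẇ = 4850 W.
Extra = (COP − 1)·Ẇ = 232700 W.

233000 W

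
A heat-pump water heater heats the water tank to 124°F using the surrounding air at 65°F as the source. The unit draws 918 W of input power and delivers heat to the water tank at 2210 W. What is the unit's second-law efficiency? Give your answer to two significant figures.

COP_actual = Q̇_H/Ẇ = 2210/918.0 = 2.407.
In absolute terms T_C = 291.48 K and T_H = 324.26 K, so ΔT = 32.78 K.
COP_Carnot = T_H/ΔT = 324.26/32.78 = 9.893.
η_II = COP_actual/COP_Carnot = 2.407/9.893 = 0.2434.

0.24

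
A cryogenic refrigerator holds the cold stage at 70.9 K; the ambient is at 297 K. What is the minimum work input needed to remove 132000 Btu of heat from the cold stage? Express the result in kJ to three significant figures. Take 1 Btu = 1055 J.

The reservoir spacing is ΔT = 297 − 70.9 = 226.1 K.
The reversible limit is COP_R = T_C/ΔT = 0.3136, so W_min = Q_C/COP = Q_C·ΔT/T_C.
W_min = 132000 × 226.1/70.90 = 420900 Btu = 444100 kJ.

444000 kJ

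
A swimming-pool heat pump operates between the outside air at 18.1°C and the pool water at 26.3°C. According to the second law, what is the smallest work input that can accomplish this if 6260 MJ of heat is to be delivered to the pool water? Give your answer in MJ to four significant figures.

171.4 MJ

In absolute terms T_C = 291.25 K and T_H = 299.45 K, so ΔT = 8.200 K.
The reversible limit is COP_HP = T_H/ΔT = 36.52, so W_min = Q_H/COP = Q_H·ΔT/T_H.
W_min = 6260 × 8.200/299.45 = 171.4 MJ.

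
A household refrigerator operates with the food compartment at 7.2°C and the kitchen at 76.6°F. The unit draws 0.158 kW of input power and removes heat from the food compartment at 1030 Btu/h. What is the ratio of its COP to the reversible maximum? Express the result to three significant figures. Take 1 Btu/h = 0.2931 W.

0.120

Converting, Q̇_C = 1030 Btu/h = 0.3019 kW, so COP_actual = Q̇_C/Ẇ = 0.3019/0.1580 = 1.911.
In absolute terms T_C = 280.35 K and T_H = 297.93 K, so ΔT = 17.58 K.
COP_Carnot = T_C/ΔT = 280.35/17.58 = 15.95.
η_II = COP_actual/COP_Carnot = 1.911/15.95 = 0.1198.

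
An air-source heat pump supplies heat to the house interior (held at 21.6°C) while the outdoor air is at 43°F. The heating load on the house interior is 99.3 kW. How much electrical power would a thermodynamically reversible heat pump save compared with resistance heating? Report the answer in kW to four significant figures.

In absolute terms T_C = 279.26 K and T_H = 294.75 K, so ΔT = 15.49 K.
COP_Carnot = T_H/ΔT = 294.75/15.49 = 19.03.
Resistance heating needs Ẇ_res = Q̇_H = 99.30 kW; the reversible heat pump needs only Ẇ_hp = Q̇_H/COP = 5.218 kW.
Saving = 99.30 − 5.218 = 94.08 kW.

94.08 kW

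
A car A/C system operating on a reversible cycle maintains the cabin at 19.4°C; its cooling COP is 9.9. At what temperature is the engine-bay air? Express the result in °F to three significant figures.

120 °F

COP_R = T_C/(T_H − T_C) gives T_H − T_C = T_C/COP.
With T_C = 292.55 K, T_H = 292.55 × (1 + 1/9.9) = 322.10 K.
Converting, 322.10 K = 120.11°F.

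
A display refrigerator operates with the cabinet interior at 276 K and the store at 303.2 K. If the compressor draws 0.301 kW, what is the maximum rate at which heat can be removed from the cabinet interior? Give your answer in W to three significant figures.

3050 W

The reservoir spacing is ΔT = 303.2 − 276 = 27.20 K.
COP_Carnot = T_C/ΔT = 276.00/27.20 = 10.15.
Q̇_max = COP_Carnot × Ẇ = 10.15 × 0.3010 kW = 3.054 kW = 3054 W.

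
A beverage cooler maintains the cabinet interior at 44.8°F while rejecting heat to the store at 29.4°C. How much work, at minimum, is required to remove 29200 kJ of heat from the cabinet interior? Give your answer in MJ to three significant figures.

2.32 MJ

In absolute terms T_C = 280.26 K and T_H = 302.55 K, so ΔT = 22.29 K.
The reversible limit is COP_R = T_C/ΔT = 12.57, so W_min = Q_C/COP = Q_C·ΔT/T_C.
W_min = 29200 × 22.29/280.26 = 2322 kJ = 2.322 MJ.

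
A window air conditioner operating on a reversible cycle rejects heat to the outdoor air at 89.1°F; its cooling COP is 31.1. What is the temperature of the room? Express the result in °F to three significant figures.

For a Carnot refrigerator COP_R = T_C/(T_H − T_C), so T_C = COP·T_H/(1 + COP).
With T_H = 304.87 K, T_C = 31.1 × 304.87/32.10 = 295.37 K.
Converting, 295.37 K = 72.00°F.

72.0 °F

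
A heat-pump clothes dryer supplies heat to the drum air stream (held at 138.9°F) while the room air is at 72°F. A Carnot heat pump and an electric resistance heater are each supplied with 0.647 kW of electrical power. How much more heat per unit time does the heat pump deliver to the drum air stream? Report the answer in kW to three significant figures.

In absolute terms T_C = 295.37 K and T_H = 332.54 K, so ΔT = 37.17 K.
COP_Carnot = T_H/ΔT = 332.54/37.17 = 8.947.
The heat pump delivers Q̇_H = COP × Ẇ = 5.789 kW; the resistance heater delivers Ẇ = 0.6470 kW.
Extra = (COP − 1)·Ẇ = 5.142 kW.

5.14 kW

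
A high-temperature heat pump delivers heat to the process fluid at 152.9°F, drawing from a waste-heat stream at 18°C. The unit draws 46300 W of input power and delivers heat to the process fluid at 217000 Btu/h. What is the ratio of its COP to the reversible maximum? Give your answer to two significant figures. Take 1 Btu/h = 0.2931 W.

0.20

Converting, Q̇_H = 217000 Btu/h = 63600 W, so COP_actual = Q̇_H/Ẇ = 63600/46300 = 1.374.
In absolute terms T_C = 291.15 K and T_H = 340.32 K, so ΔT = 49.17 K.
COP_Carnot = T_H/ΔT = 340.32/49.17 = 6.922.
η_II = COP_actual/COP_Carnot = 1.374/6.922 = 0.1985.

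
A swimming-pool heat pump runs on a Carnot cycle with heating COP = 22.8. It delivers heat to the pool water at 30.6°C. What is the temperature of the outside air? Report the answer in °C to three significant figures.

17.3 °C

COP_HP = T_H/(T_H − T_C) gives T_H − T_C = T_H/COP.
With T_H = 303.75 K, T_C = 303.75 × (1 − 1/22.8) = 290.43 K.
Converting, 290.43 K = 17.28°C.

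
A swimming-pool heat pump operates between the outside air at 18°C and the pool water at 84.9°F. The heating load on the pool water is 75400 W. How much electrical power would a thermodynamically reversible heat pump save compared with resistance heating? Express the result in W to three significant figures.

In absolute terms T_C = 291.15 K and T_H = 302.54 K, so ΔT = 11.39 K.
COP_Carnot = T_H/ΔT = 302.54/11.39 = 26.56.
Resistance heating needs Ẇ_res = Q̇_H = 75400 W; the reversible heat pump needs only Ẇ_hp = Q̇_H/COP = 2838 W.
Saving = 75400 − 2838 = 72560 W.

72600 W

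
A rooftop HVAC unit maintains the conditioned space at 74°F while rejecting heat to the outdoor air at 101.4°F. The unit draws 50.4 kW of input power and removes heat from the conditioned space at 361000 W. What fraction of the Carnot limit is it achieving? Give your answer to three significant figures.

Converting, Q̇_C = 361000 W = 361.0 kW, so COP_actual = Q̇_C/Ẇ = 361.0/50.40 = 7.163.
In absolute terms T_C = 296.48 K and T_H = 311.71 K, so ΔT = 15.22 K.
COP_Carnot = T_C/ΔT = 296.48/15.22 = 19.48.
η_II = COP_actual/COP_Carnot = 7.163/19.48 = 0.3678.

0.368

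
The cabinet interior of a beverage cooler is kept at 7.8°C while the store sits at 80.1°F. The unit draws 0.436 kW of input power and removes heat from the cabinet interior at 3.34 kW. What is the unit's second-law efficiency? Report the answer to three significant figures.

COP_actual = Q̇_C/Ẇ = 3.340/0.4360 = 7.661.
In absolute terms T_C = 280.95 K and T_H = 299.87 K, so ΔT = 18.92 K.
COP_Carnot = T_C/ΔT = 280.95/18.92 = 14.85.
η_II = COP_actual/COP_Carnot = 7.661/14.85 = 0.5159.

0.516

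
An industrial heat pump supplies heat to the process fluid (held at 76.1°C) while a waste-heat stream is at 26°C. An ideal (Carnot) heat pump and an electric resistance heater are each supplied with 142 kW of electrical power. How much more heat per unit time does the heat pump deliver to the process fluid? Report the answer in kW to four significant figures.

847.9 kW

In absolute terms T_C = 299.15 K and T_H = 349.25 K, so ΔT = 50.10 K.
COP_Carnot = T_H/ΔT = 349.25/50.10 = 6.971.
The heat pump delivers Q̇_H = COP × Ẇ = 989.9 kW; the resistance heater delivers Ẇ = 142.0 kW.
Extra = (COP − 1)·Ẇ = 847.9 kW.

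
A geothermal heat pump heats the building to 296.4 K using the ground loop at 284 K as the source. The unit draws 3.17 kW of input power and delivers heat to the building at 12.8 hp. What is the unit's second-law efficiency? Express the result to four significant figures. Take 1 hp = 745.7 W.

0.1260

Converting, Q̇_H = 12.80 hp = 9.545 kW, so COP_actual = Q̇_H/Ẇ = 9.545/3.170 = 3.011.
The reservoir spacing is ΔT = 296.4 − 284 = 12.40 K.
COP_Carnot = T_H/ΔT = 296.40/12.40 = 23.90.
η_II = COP_actual/COP_Carnot = 3.011/23.90 = 0.1260.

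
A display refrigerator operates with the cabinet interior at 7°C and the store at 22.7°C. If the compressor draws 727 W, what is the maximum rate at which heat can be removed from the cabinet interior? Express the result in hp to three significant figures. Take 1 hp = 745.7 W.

In absolute terms T_C = 280.15 K and T_H = 295.85 K, so ΔT = 15.70 K.
COP_Carnot = T_C/ΔT = 280.15/15.70 = 17.84.
Q̇_max = COP_Carnot × Ẇ = 17.84 × 727.0 W = 12970 W = 17.40 hp.

17.4 hp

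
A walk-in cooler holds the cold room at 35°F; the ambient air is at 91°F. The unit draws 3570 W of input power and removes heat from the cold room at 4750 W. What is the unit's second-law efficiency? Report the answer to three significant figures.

0.151

COP_actual = Q̇_C/Ẇ = 4750/3570 = 1.331.
In absolute terms T_C = 274.82 K and T_H = 305.93 K, so ΔT = 31.11 K.
COP_Carnot = T_C/ΔT = 274.82/31.11 = 8.833.
η_II = COP_actual/COP_Carnot = 1.331/8.833 = 0.1506.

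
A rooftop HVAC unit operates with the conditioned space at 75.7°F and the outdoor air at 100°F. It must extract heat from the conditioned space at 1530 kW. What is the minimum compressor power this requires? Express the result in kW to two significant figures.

69 kW

In absolute terms T_C = 297.43 K and T_H = 310.93 K, so ΔT = 13.50 K.
COP_Carnot = T_C/ΔT = 297.43/13.50 = 22.03.
Ẇ_min = Q̇/COP_Carnot = 1530/22.03 = 69.45 kW.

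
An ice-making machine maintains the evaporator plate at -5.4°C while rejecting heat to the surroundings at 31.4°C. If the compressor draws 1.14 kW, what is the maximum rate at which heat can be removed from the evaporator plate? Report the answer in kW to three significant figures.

In absolute terms T_C = 267.75 K and T_H = 304.55 K, so ΔT = 36.80 K.
COP_Carnot = T_C/ΔT = 267.75/36.80 = 7.276.
Q̇_max = COP_Carnot × Ẇ = 7.276 × 1.140 kW = 8.294 kW.

8.29 kW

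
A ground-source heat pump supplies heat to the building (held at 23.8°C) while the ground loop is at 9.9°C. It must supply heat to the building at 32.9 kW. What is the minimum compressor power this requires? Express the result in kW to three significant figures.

1.54 kW

In absolute terms T_C = 283.05 K and T_H = 296.95 K, so ΔT = 13.90 K.
COP_Carnot = T_H/ΔT = 296.95/13.90 = 21.36.
Ẇ_min = Q̇/COP_Carnot = 32.90/21.36 = 1.540 kW.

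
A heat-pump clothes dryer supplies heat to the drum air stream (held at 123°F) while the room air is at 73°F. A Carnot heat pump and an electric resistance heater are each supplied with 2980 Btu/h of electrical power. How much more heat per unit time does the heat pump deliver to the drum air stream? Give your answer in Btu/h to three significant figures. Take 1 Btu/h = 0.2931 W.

31700 Btu/h

In absolute terms T_C = 295.93 K and T_H = 323.71 K, so ΔT = 27.78 K.
COP_Carnot = T_H/ΔT = 323.71/27.78 = 11.65.
The heat pump delivers Q̇_H = COP × Ẇ = 34730 Btu/h; the resistance heater delivers Ẇ = 2980 Btu/h.
Extra = (COP − 1)·Ẇ = 31750 Btu/h.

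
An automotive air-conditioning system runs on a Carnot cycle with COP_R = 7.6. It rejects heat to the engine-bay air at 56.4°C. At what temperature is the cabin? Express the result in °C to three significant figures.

For a Carnot refrigerator COP_R = T_C/(T_H − T_C), so T_C = COP·T_H/(1 + COP).
With T_H = 329.55 K, T_C = 7.6 × 329.55/8.600 = 291.23 K.
Converting, 291.23 K = 18.08°C.

18.1 °C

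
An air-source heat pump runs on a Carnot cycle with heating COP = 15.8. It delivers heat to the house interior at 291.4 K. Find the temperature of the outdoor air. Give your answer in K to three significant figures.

COP_HP = T_H/(T_H − T_C) gives T_H − T_C = T_H/COP.
With T_H = 291.40 K, T_C = 291.40 × (1 − 1/15.8) = 272.96 K.

273 K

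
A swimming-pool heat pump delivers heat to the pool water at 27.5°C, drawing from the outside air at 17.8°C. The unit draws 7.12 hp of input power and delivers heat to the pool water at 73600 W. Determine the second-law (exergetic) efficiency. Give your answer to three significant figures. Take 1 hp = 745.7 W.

0.447

Converting, Q̇_H = 73600 W = 98.70 hp, so COP_actual = Q̇_H/Ẇ = 98.70/7.120 = 13.86.
In absolute terms T_C = 290.95 K and T_H = 300.65 K, so ΔT = 9.700 K.
COP_Carnot = T_H/ΔT = 300.65/9.700 = 30.99.
η_II = COP_actual/COP_Carnot = 13.86/30.99 = 0.4472.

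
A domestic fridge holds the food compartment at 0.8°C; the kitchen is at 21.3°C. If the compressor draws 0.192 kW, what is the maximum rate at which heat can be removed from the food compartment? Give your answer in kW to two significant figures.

2.6 kW

In absolute terms T_C = 273.95 K and T_H = 294.45 K, so ΔT = 20.50 K.
COP_Carnot = T_C/ΔT = 273.95/20.50 = 13.36.
Q̇_max = COP_Carnot × Ẇ = 13.36 × 0.1920 kW = 2.566 kW.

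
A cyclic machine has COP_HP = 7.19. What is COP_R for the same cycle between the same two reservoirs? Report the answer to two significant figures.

6.2

Since Q_H = Q_C + W for any cycle, COP_R = Q_C/W = Q_H/W − 1.
COP_R = 7.19 − 1 = 6.19.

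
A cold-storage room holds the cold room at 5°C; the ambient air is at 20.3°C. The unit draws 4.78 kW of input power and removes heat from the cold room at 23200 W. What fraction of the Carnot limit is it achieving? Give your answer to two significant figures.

Converting, Q̇_C = 23200 W = 23.20 kW, so COP_actual = Q̇_C/Ẇ = 23.20/4.780 = 4.854.
In absolute terms T_C = 278.15 K and T_H = 293.45 K, so ΔT = 15.30 K.
COP_Carnot = T_C/ΔT = 278.15/15.30 = 18.18.
η_II = COP_actual/COP_Carnot = 4.854/18.18 = 0.2670.

0.27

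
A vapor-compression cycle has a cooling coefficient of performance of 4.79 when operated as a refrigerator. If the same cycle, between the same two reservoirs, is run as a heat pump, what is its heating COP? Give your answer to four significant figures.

5.790

The first law on one cycle gives Q_H = Q_C + W, so Q_H/W = Q_C/W + 1.
COP_HP = COP_R + 1 = 4.79 + 1 = 5.79.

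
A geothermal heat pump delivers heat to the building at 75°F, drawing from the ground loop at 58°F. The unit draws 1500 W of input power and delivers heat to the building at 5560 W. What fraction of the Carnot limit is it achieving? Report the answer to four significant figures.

COP_actual = Q̇_H/Ẇ = 5560/1500 = 3.707.
In absolute terms T_C = 287.59 K and T_H = 297.04 K, so ΔT = 9.444 K.
COP_Carnot = T_H/ΔT = 297.04/9.444 = 31.45.
η_II = COP_actual/COP_Carnot = 3.707/31.45 = 0.1179.

0.1179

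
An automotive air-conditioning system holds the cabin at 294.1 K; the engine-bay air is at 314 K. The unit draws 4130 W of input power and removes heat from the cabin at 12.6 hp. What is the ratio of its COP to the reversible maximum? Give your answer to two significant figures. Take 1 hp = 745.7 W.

0.15

Converting, Q̇_C = 12.60 hp = 9396 W, so COP_actual = Q̇_C/Ẇ = 9396/4130 = 2.275.
The reservoir spacing is ΔT = 314 − 294.1 = 19.90 K.
COP_Carnot = T_C/ΔT = 294.10/19.90 = 14.78.
η_II = COP_actual/COP_Carnot = 2.275/14.78 = 0.1539.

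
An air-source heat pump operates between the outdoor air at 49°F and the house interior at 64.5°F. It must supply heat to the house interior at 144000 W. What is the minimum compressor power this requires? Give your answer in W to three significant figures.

4260 W

In absolute terms T_C = 282.59 K and T_H = 291.21 K, so ΔT = 8.611 K.
COP_Carnot = T_H/ΔT = 291.21/8.611 = 33.82.
Ẇ_min = Q̇/COP_Carnot = 144000/33.82 = 4258 W.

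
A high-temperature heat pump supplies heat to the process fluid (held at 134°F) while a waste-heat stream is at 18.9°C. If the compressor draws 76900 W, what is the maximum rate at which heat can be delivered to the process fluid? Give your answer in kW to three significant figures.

In absolute terms T_C = 292.05 K and T_H = 329.82 K, so ΔT = 37.77 K.
COP_Carnot = T_H/ΔT = 329.82/37.77 = 8.733.
Q̇_max = COP_Carnot × Ẇ = 8.733 × 76900 W = 671600 W = 671.6 kW.

672 kW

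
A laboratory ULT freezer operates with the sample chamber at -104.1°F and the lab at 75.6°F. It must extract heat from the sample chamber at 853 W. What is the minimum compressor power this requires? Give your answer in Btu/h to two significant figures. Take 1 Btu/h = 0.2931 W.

In absolute terms T_C = 197.54 K and T_H = 297.37 K, so ΔT = 99.83 K.
COP_Carnot = T_C/ΔT = 197.54/99.83 = 1.979.
Ẇ_min = Q̇/COP_Carnot = 853.0/1.979 = 431.1 W = 1471 Btu/h.

1500 Btu/h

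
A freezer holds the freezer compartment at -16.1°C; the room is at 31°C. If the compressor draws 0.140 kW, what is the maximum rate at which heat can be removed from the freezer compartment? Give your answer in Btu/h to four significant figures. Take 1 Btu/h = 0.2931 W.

2607 Btu/h

In absolute terms T_C = 257.05 K and T_H = 304.15 K, so ΔT = 47.10 K.
COP_Carnot = T_C/ΔT = 257.05/47.10 = 5.458.
Q̇_max = COP_Carnot × Ẇ = 5.458 × 0.1400 kW = 0.7641 kW = 2607 Btu/h.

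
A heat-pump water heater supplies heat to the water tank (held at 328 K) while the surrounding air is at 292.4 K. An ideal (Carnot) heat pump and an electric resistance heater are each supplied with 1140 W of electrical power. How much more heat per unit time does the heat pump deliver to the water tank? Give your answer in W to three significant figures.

9360 W

The reservoir spacing is ΔT = 328 − 292.4 = 35.60 K.
COP_Carnot = T_H/ΔT = 328.00/35.60 = 9.213.
The heat pump delivers Q̇_H = COP × Ẇ = 10500 W; the resistance heater delivers Ẇ = 1140 W.
Extra = (COP − 1)·Ẇ = 9363 W.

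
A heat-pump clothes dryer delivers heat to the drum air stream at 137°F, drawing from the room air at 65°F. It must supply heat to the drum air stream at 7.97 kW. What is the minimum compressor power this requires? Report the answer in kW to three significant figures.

In absolute terms T_C = 291.48 K and T_H = 331.48 K, so ΔT = 40.00 K.
COP_Carnot = T_H/ΔT = 331.48/40.00 = 8.287.
Ẇ_min = Q̇/COP_Carnot = 7.970/8.287 = 0.9617 kW.

0.962 kW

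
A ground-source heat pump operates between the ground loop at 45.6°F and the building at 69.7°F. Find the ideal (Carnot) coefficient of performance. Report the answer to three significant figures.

In absolute terms T_C = 280.71 K and T_H = 294.09 K, so ΔT = 13.39 K.
For a reversible cycle, COP_Carnot = T_H/ΔT = 294.09/13.39 = 21.97.

22.0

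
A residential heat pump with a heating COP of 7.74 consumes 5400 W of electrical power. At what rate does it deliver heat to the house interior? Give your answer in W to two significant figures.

Q̇_H = COP_HP × Ẇ = 7.74 × 5400 = 41800 W.

42000 W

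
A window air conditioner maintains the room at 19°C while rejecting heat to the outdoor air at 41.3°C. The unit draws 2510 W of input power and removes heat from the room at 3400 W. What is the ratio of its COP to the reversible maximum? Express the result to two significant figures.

COP_actual = Q̇_C/Ẇ = 3400/2510 = 1.355.
In absolute terms T_C = 292.15 K and T_H = 314.45 K, so ΔT = 22.30 K.
COP_Carnot = T_C/ΔT = 292.15/22.30 = 13.10.
η_II = COP_actual/COP_Carnot = 1.355/13.10 = 0.1034.

0.10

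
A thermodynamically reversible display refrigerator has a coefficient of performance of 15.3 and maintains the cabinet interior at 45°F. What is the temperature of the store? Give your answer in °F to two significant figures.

COP_R = T_C/(T_H − T_C) gives T_H − T_C = T_C/COP.
With T_C = 280.37 K, T_H = 280.37 × (1 + 1/15.3) = 298.70 K.
Converting, 298.70 K = 77.98°F.

78 °F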